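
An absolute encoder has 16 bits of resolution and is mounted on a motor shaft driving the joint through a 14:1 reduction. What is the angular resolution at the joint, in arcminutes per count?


counts = 2^16 = 65536
effective counts at joint = 65536 * 14 = 917504
resolution = 360*60 / 917504
= 0.0235 arcmin/count


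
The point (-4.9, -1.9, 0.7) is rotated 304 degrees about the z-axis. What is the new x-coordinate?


Rotation about z-axis: x' = x*cos(theta) - y*sin(theta)
= -4.9 * 0.5592 - -1.9 * -0.829
= -4.3152


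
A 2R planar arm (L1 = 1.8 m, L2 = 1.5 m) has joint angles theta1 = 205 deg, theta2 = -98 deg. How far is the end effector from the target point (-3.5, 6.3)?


End effector via forward kinematics:
x = L1*cos(t1) + L2*cos(t1+t2) = -2.0699
y = L1*sin(t1) + L2*sin(t1+t2) = 0.6737
Distance to target:
d = sqrt((-3.5 - -2.0699)^2 + (6.3 - 0.6737)^2)
= sqrt(2.0452 + 31.6548)
= 5.8052 m


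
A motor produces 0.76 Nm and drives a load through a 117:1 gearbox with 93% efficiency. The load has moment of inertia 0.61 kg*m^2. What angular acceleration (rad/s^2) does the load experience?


tau_out = tau_motor * N * eta
= 0.76 * 117 * 0.93 = 82.6956 Nm
alpha = tau_out / I = 82.6956 / 0.61
= 135.5666 rad/s^2


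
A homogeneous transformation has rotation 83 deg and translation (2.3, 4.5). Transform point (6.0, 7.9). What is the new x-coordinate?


x' = cos(theta)*px - sin(theta)*py + tx
= 0.1219*6.0 - 0.9925*7.9 + 2.3
= -4.8099


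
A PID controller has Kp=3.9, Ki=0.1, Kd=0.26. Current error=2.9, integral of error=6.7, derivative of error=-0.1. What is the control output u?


u = Kp*e + Ki*int(e) + Kd*de/dt
= 3.9*2.9 + 0.1*6.7 + 0.26*(-0.1)
= 11.31 + 0.67 + -0.026
= 11.954


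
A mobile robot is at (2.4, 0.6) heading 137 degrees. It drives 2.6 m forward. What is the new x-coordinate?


x_new = x0 + d*cos(theta)
= 2.4 + 2.6*cos(137)
= 2.4 + -1.9015
= 0.4985


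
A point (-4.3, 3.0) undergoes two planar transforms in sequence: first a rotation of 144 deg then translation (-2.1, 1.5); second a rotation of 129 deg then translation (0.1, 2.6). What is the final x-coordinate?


After transform 1:
x1 = cos(144)*-4.3 - sin(144)*3.0 + -2.1 = -0.3846
y1 = sin(144)*-4.3 + cos(144)*3.0 + 1.5 = -3.4545
After transform 2:
x2 = cos(129)*-0.3846 - sin(129)*-3.4545 + 0.1
= 3.0267


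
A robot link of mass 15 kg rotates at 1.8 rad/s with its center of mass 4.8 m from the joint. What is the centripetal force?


F = m * omega^2 * r
= 15 * 1.8^2 * 4.8
= 15 * 3.24 * 4.8
= 233.28 N


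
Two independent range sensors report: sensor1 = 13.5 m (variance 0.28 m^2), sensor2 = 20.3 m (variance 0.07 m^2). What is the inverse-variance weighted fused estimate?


w1 = (1/var1) / (1/var1 + 1/var2)
   = 3.5714 / (3.5714 + 14.2857) = 0.2
w2 = 1 - w1 = 0.8
fused = w1*s1 + w2*s2 = 2.7 + 16.24
= 18.94 m


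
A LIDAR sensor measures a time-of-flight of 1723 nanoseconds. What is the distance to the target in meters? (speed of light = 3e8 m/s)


tof = 1723 ns = 1.723e-06 s
dist = c * tof / 2
= 3e8 * 1.723e-06 / 2
= 258.45 m


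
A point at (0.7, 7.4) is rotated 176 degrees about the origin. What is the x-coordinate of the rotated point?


x' = x*cos(theta) - y*sin(theta)
cos(176 deg) = -0.9976, sin(176 deg) = 0.0698
x' = 0.7 * -0.9976 - 7.4 * 0.0698
= -0.6983 - 0.5162
= -1.2145


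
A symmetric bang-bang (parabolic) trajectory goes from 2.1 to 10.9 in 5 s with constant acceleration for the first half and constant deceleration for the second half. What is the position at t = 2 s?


Symmetric rest-to-rest: each phase covers (pf-p0)/2 in time T/2. 0.5*a*(T/2)^2 = (pf-p0)/2 => a = 4*(pf-p0)/T^2
a = 4*(10.9-2.1)/5^2 = 1.408
t = 2 is in the acceleration phase (t <= T/2).
p = p0 + 0.5*a*t^2 = 2.1 + 0.5*1.408*2^2
= 4.916


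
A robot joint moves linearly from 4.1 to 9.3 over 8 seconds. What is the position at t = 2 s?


s = t/T = 2/8 = 0.25
p(t) = p0 + (pf-p0)*s
= 4.1 + (9.3 - 4.1) * 0.25
= 5.4


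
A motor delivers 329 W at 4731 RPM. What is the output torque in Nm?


omega = 4731 * 2*pi/60 = 495.4292 rad/s
tau = P / omega = 329 / 495.4292
= 0.6641 Nm


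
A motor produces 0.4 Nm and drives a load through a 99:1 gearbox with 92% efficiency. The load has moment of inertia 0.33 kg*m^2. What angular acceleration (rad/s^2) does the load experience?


tau_out = tau_motor * N * eta
= 0.4 * 99 * 0.92 = 36.432 Nm
alpha = tau_out / I = 36.432 / 0.33
= 110.4 rad/s^2


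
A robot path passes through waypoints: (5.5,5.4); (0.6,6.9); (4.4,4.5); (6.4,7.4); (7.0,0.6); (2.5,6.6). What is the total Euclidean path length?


Segment lengths:
  seg1 = sqrt((-4.9)^2 + (1.5)^2) = 5.1245
  seg2 = sqrt((3.8)^2 + (-2.4)^2) = 4.4944
  seg3 = sqrt((2.0)^2 + (2.9)^2) = 3.5228
  seg4 = sqrt((0.6)^2 + (-6.8)^2) = 6.8264
  seg5 = sqrt((-4.5)^2 + (6.0)^2) = 7.5
Total = 27.4681


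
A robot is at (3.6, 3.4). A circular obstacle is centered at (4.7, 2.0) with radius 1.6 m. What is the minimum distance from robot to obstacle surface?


center_dist = sqrt((3.6-4.7)^2 + (3.4-2.0)^2)
= sqrt(1.21 + 1.96)
= 1.7804
min_dist = center_dist - radius = 1.7804 - 1.6 = 0.1804 m


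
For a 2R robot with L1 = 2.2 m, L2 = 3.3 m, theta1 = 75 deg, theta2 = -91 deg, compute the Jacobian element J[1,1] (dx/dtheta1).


J[1,1] = -L1*sin(t1) - L2*sin(t1+t2)
= -2.2*sin(75) - 3.3*sin(-16)
= -1.2154


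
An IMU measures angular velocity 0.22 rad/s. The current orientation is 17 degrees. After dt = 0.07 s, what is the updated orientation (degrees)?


delta_theta = w * dt = 0.22 * 0.07 = 0.0154 rad
= 0.8824 deg
theta_new = 17 + 0.8824 = 17.8824 deg


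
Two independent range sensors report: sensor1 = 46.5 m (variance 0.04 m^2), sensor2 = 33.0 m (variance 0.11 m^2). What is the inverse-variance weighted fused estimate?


w1 = (1/var1) / (1/var1 + 1/var2)
   = 25.0 / (25.0 + 9.0909) = 0.7333
w2 = 1 - w1 = 0.2667
fused = w1*s1 + w2*s2 = 34.1 + 8.8
= 42.9 m


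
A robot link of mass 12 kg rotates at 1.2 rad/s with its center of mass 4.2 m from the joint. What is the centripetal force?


F = m * omega^2 * r
= 12 * 1.2^2 * 4.2
= 12 * 1.44 * 4.2
= 72.576 N


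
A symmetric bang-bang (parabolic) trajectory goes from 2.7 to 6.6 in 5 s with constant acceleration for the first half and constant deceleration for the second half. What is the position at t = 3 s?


Symmetric rest-to-rest: each phase covers (pf-p0)/2 in time T/2. 0.5*a*(T/2)^2 = (pf-p0)/2 => a = 4*(pf-p0)/T^2
a = 4*(6.6-2.7)/5^2 = 0.624
t = 3 is in the deceleration phase (t > T/2).
p = pf - 0.5*a*(T-t)^2 = 6.6 - 0.5*0.624*2^2
= 5.352


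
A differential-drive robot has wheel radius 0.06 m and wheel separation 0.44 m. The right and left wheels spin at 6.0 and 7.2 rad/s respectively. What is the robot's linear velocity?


vR = r*wR = 0.06*6.0 = 0.36 m/s
vL = r*wL = 0.06*7.2 = 0.432 m/s
v = (vR+vL)/2 = 0.396 m/s
omega = (vR-vL)/L = -0.1636 rad/s
linear velocity = 0.396 m/s


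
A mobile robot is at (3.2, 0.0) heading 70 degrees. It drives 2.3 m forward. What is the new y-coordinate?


y_new = y0 + d*sin(theta)
= 0.0 + 2.3*sin(70)
= 0.0 + 2.1613
= 2.1613


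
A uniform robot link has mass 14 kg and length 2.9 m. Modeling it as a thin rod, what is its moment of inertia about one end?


I = (1/3) * m * L^2
= (1/3) * 14 * 2.9^2
= 0.333333 * 14 * 8.41
= 39.2467 kg*m^2


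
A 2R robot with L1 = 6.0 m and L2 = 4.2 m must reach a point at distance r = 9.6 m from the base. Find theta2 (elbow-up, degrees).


cos(theta2) = (r^2 - L1^2 - L2^2) / (2*L1*L2)
cos(theta2) = (92.16 - 36.0 - 17.64) / 50.4
cos(theta2) = 0.764286
theta2 = 40.1565 degrees


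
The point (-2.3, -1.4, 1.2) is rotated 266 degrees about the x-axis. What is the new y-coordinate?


Rotation about x-axis: y' = y*cos(theta) - z*sin(theta)
= -1.4 * -0.0698 - 1.2 * -0.9976
= 1.2947


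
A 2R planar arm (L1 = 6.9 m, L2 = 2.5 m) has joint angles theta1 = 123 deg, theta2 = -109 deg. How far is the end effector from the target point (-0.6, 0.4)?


End effector via forward kinematics:
x = L1*cos(t1) + L2*cos(t1+t2) = -1.3323
y = L1*sin(t1) + L2*sin(t1+t2) = 6.3916
Distance to target:
d = sqrt((-0.6 - -1.3323)^2 + (0.4 - 6.3916)^2)
= sqrt(0.5362 + 35.8996)
= 6.0362 m


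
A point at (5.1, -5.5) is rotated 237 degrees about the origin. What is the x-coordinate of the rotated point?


x' = x*cos(theta) - y*sin(theta)
cos(237 deg) = -0.5446, sin(237 deg) = -0.8387
x' = 5.1 * -0.5446 - -5.5 * -0.8387
= -2.7777 - 4.6127
= -7.3903


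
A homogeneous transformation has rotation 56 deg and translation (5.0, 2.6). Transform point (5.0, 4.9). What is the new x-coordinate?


x' = cos(theta)*px - sin(theta)*py + tx
= 0.5592*5.0 - 0.829*4.9 + 5.0
= 3.7337


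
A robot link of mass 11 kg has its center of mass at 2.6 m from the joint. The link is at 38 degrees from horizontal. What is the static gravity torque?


tau = m*g*L*cos(angle)
= 11 * 9.81 * 2.6 * cos(38 deg)
= 11 * 9.81 * 2.6 * 0.788
= 221.089 Nm


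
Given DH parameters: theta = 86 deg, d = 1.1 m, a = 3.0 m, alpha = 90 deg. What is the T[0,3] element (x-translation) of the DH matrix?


T[0,3] = a * cos(theta)
= 3.0 * cos(86 deg)
= 3.0 * 0.0698
= 0.2093


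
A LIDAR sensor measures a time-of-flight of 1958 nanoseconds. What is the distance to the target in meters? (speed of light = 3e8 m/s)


tof = 1958 ns = 1.958e-06 s
dist = c * tof / 2
= 3e8 * 1.958e-06 / 2
= 293.7 m


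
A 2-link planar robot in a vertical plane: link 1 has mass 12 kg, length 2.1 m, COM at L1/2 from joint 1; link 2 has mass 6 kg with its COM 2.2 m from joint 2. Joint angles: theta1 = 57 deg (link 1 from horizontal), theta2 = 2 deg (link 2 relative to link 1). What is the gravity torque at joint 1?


Horizontal distance from joint 1 to link-1 COM:
  x_c1 = (L1/2)*cos(t1) = 1.05 * 0.5446 = 0.5719 m
Horizontal distance from joint 1 to link-2 COM:
  x_c2 = L1*cos(t1) + Lc2*cos(t1+t2)
       = 2.1*0.5446 + 2.2*0.515 = 2.2768 m
tau1 = m1*g*x_c1 + m2*g*x_c2
     = 12*9.81*0.5719 + 6*9.81*2.2768
     = 67.3207 + 134.014
     = 201.3346 Nm


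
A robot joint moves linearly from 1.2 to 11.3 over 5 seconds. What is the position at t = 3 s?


s = t/T = 3/5 = 0.6
p(t) = p0 + (pf-p0)*s
= 1.2 + (11.3 - 1.2) * 0.6
= 7.26


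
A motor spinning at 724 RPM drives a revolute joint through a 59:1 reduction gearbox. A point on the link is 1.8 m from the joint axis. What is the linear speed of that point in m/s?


omega_motor = 724 * 2*pi/60 = 75.8171 rad/s
omega_joint = omega_motor / 59 = 1.285 rad/s
v = omega_joint * r = 1.285 * 1.8
= 2.3131 m/s


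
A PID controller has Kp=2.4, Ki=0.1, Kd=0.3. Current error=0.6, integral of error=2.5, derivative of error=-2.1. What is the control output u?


u = Kp*e + Ki*int(e) + Kd*de/dt
= 2.4*0.6 + 0.1*2.5 + 0.3*(-2.1)
= 1.44 + 0.25 + -0.63
= 1.06


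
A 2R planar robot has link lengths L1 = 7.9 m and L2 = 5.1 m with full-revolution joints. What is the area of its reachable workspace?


r_max = L1 + L2 = 13.0 m
r_min = |L1 - L2| = 2.8 m
Area = pi*(r_max^2 - r_min^2)
= pi*(169.0 - 7.84)
= pi * 161.16
= 506.2991 m^2


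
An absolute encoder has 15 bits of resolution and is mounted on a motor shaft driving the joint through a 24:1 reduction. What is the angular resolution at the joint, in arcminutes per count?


counts = 2^15 = 32768
effective counts at joint = 32768 * 24 = 786432
resolution = 360*60 / 786432
= 0.0275 arcmin/count


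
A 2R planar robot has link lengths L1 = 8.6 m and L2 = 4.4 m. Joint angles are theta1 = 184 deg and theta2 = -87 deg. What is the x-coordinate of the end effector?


Convert angles to radians: theta1 = 3.2114, theta2 = -1.5184
x = L1*cos(theta1) + L2*cos(theta1+theta2)
x = -8.5791 + -0.5362
x = -9.1153


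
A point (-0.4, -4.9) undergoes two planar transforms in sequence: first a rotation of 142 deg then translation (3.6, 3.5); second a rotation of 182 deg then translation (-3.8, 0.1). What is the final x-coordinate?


After transform 1:
x1 = cos(142)*-0.4 - sin(142)*-4.9 + 3.6 = 6.9319
y1 = sin(142)*-0.4 + cos(142)*-4.9 + 3.5 = 7.115
After transform 2:
x2 = cos(182)*6.9319 - sin(182)*7.115 + -3.8
= -10.4794


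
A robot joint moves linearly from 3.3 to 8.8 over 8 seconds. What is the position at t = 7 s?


s = t/T = 7/8 = 0.875
p(t) = p0 + (pf-p0)*s
= 3.3 + (8.8 - 3.3) * 0.875
= 8.1125


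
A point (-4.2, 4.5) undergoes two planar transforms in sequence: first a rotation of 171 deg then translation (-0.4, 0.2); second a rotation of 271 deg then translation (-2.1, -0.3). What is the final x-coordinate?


After transform 1:
x1 = cos(171)*-4.2 - sin(171)*4.5 + -0.4 = 3.0443
y1 = sin(171)*-4.2 + cos(171)*4.5 + 0.2 = -4.9016
After transform 2:
x2 = cos(271)*3.0443 - sin(271)*-4.9016 + -2.1
= -6.9477


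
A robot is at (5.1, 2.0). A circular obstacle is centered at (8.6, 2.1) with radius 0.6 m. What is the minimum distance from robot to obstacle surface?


center_dist = sqrt((5.1-8.6)^2 + (2.0-2.1)^2)
= sqrt(12.25 + 0.01)
= 3.5014
min_dist = center_dist - radius = 3.5014 - 0.6 = 2.9014 m


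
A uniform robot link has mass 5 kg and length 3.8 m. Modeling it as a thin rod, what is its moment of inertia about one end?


I = (1/3) * m * L^2
= (1/3) * 5 * 3.8^2
= 0.333333 * 5 * 14.44
= 24.0667 kg*m^2


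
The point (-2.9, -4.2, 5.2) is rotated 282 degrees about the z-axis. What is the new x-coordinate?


Rotation about z-axis: x' = x*cos(theta) - y*sin(theta)
= -2.9 * 0.2079 - -4.2 * -0.9781
= -4.7112


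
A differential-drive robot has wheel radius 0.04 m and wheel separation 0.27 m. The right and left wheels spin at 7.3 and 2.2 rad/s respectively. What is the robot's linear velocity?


vR = r*wR = 0.04*7.3 = 0.292 m/s
vL = r*wL = 0.04*2.2 = 0.088 m/s
v = (vR+vL)/2 = 0.19 m/s
omega = (vR-vL)/L = 0.7556 rad/s
linear velocity = 0.19 m/s


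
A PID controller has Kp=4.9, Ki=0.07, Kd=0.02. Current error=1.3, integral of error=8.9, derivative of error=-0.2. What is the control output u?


u = Kp*e + Ki*int(e) + Kd*de/dt
= 4.9*1.3 + 0.07*8.9 + 0.02*(-0.2)
= 6.37 + 0.623 + -0.004
= 6.989


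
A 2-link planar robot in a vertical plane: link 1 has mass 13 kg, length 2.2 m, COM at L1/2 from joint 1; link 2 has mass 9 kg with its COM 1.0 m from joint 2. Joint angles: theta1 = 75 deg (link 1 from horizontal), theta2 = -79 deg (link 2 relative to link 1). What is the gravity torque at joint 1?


Horizontal distance from joint 1 to link-1 COM:
  x_c1 = (L1/2)*cos(t1) = 1.1 * 0.2588 = 0.2847 m
Horizontal distance from joint 1 to link-2 COM:
  x_c2 = L1*cos(t1) + Lc2*cos(t1+t2)
       = 2.2*0.2588 + 1.0*0.9976 = 1.567 m
tau1 = m1*g*x_c1 + m2*g*x_c2
     = 13*9.81*0.2847 + 9*9.81*1.567
     = 36.3079 + 138.3474
     = 174.6553 Nm


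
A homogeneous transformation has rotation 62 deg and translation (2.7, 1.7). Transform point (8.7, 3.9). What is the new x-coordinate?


x' = cos(theta)*px - sin(theta)*py + tx
= 0.4695*8.7 - 0.8829*3.9 + 2.7
= 3.3409


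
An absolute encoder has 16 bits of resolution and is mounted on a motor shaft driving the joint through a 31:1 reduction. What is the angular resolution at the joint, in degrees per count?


counts = 2^16 = 65536
effective counts at joint = 65536 * 31 = 2031616
resolution = 360 / 2031616
= 1.7720e-04 deg/count


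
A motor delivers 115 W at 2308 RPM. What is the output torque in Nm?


omega = 2308 * 2*pi/60 = 241.6932 rad/s
tau = P / omega = 115 / 241.6932
= 0.4758 Nm


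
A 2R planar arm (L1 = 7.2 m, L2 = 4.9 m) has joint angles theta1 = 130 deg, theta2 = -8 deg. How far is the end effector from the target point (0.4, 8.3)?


End effector via forward kinematics:
x = L1*cos(t1) + L2*cos(t1+t2) = -7.2247
y = L1*sin(t1) + L2*sin(t1+t2) = 9.671
Distance to target:
d = sqrt((0.4 - -7.2247)^2 + (8.3 - 9.671)^2)
= sqrt(58.1357 + 1.8795)
= 7.7469 m


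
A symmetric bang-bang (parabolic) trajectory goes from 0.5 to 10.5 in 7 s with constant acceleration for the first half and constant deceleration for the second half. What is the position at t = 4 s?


Symmetric rest-to-rest: each phase covers (pf-p0)/2 in time T/2. 0.5*a*(T/2)^2 = (pf-p0)/2 => a = 4*(pf-p0)/T^2
a = 4*(10.5-0.5)/7^2 = 0.8163
t = 4 is in the deceleration phase (t > T/2).
p = pf - 0.5*a*(T-t)^2 = 10.5 - 0.5*0.8163*3^2
= 6.8265


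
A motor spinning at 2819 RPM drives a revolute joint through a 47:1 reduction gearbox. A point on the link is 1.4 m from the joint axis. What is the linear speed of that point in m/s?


omega_motor = 2819 * 2*pi/60 = 295.205 rad/s
omega_joint = omega_motor / 47 = 6.281 rad/s
v = omega_joint * r = 6.281 * 1.4
= 8.7933 m/s


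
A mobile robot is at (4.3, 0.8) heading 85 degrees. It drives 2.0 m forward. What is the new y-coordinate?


y_new = y0 + d*sin(theta)
= 0.8 + 2.0*sin(85)
= 0.8 + 1.9924
= 2.7924


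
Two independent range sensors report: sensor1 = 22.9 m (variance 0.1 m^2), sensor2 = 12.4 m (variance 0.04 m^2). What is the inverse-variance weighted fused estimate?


w1 = (1/var1) / (1/var1 + 1/var2)
   = 10.0 / (10.0 + 25.0) = 0.2857
w2 = 1 - w1 = 0.7143
fused = w1*s1 + w2*s2 = 6.5429 + 8.8571
= 15.4 m


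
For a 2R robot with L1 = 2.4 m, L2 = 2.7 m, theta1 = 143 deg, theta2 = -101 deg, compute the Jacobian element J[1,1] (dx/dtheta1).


J[1,1] = -L1*sin(t1) - L2*sin(t1+t2)
= -2.4*sin(143) - 2.7*sin(42)
= -3.251


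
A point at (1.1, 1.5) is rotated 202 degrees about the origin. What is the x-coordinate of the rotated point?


x' = x*cos(theta) - y*sin(theta)
cos(202 deg) = -0.9272, sin(202 deg) = -0.3746
x' = 1.1 * -0.9272 - 1.5 * -0.3746
= -1.0199 - -0.5619
= -0.458


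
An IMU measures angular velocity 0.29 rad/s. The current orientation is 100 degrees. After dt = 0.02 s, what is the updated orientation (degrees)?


delta_theta = w * dt = 0.29 * 0.02 = 0.0058 rad
= 0.3323 deg
theta_new = 100 + 0.3323 = 100.3323 deg


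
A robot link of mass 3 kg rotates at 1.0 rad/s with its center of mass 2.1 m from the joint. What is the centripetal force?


F = m * omega^2 * r
= 3 * 1.0^2 * 2.1
= 3 * 1.0 * 2.1
= 6.3 N


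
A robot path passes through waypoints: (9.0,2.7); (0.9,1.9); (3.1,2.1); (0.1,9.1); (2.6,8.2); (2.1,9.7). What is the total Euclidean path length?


Segment lengths:
  seg1 = sqrt((-8.1)^2 + (-0.8)^2) = 8.1394
  seg2 = sqrt((2.2)^2 + (0.2)^2) = 2.2091
  seg3 = sqrt((-3.0)^2 + (7.0)^2) = 7.6158
  seg4 = sqrt((2.5)^2 + (-0.9)^2) = 2.6571
  seg5 = sqrt((-0.5)^2 + (1.5)^2) = 1.5811
Total = 22.2025


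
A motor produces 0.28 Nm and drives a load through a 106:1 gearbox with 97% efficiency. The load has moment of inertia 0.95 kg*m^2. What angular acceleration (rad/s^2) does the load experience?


tau_out = tau_motor * N * eta
= 0.28 * 106 * 0.97 = 28.7896 Nm
alpha = tau_out / I = 28.7896 / 0.95
= 30.3048 rad/s^2


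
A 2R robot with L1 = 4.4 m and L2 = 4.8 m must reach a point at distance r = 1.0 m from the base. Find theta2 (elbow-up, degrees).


cos(theta2) = (r^2 - L1^2 - L2^2) / (2*L1*L2)
cos(theta2) = (1.0 - 19.36 - 23.04) / 42.24
cos(theta2) = -0.980114
theta2 = 168.5544 degrees


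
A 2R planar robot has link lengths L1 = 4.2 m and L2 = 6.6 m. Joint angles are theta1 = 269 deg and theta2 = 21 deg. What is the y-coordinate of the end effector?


Convert angles to radians: theta1 = 4.6949, theta2 = 0.3665
y = L1*sin(theta1) + L2*sin(theta1+theta2)
y = -4.1994 + -6.202
y = -10.4013


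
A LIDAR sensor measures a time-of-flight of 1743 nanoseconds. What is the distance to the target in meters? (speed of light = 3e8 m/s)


tof = 1743 ns = 1.743e-06 s
dist = c * tof / 2
= 3e8 * 1.743e-06 / 2
= 261.45 m


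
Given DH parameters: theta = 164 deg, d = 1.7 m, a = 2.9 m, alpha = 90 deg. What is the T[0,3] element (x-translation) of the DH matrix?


T[0,3] = a * cos(theta)
= 2.9 * cos(164 deg)
= 2.9 * -0.9613
= -2.7877


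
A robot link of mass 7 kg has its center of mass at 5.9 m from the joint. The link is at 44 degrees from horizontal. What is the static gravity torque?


tau = m*g*L*cos(angle)
= 7 * 9.81 * 5.9 * cos(44 deg)
= 7 * 9.81 * 5.9 * 0.7193
= 291.4427 Nm


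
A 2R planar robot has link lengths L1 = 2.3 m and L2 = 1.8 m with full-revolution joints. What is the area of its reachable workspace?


r_max = L1 + L2 = 4.1 m
r_min = |L1 - L2| = 0.5 m
Area = pi*(r_max^2 - r_min^2)
= pi*(16.81 - 0.25)
= pi * 16.56
= 52.0248 m^2


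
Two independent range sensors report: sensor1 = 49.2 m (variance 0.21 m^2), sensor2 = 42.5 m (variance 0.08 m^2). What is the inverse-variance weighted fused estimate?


w1 = (1/var1) / (1/var1 + 1/var2)
   = 4.7619 / (4.7619 + 12.5) = 0.2759
w2 = 1 - w1 = 0.7241
fused = w1*s1 + w2*s2 = 13.5724 + 30.7759
= 44.3483 m


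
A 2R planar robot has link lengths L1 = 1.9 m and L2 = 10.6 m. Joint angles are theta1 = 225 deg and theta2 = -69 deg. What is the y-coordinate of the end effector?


Convert angles to radians: theta1 = 3.927, theta2 = -1.2043
y = L1*sin(theta1) + L2*sin(theta1+theta2)
y = -1.3435 + 4.3114
y = 2.9679


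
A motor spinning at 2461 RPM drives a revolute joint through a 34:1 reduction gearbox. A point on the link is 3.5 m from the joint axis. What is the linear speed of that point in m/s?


omega_motor = 2461 * 2*pi/60 = 257.7153 rad/s
omega_joint = omega_motor / 34 = 7.5799 rad/s
v = omega_joint * r = 7.5799 * 3.5
= 26.5295 m/s


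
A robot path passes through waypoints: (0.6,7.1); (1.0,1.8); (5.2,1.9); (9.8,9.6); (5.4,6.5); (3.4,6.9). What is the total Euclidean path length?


Segment lengths:
  seg1 = sqrt((0.4)^2 + (-5.3)^2) = 5.3151
  seg2 = sqrt((4.2)^2 + (0.1)^2) = 4.2012
  seg3 = sqrt((4.6)^2 + (7.7)^2) = 8.9694
  seg4 = sqrt((-4.4)^2 + (-3.1)^2) = 5.3824
  seg5 = sqrt((-2.0)^2 + (0.4)^2) = 2.0396
Total = 25.9076


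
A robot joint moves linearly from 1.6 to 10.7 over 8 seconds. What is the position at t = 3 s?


s = t/T = 3/8 = 0.375
p(t) = p0 + (pf-p0)*s
= 1.6 + (10.7 - 1.6) * 0.375
= 5.0125


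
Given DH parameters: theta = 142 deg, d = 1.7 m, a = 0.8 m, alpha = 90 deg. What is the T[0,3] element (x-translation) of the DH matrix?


T[0,3] = a * cos(theta)
= 0.8 * cos(142 deg)
= 0.8 * -0.788
= -0.6304


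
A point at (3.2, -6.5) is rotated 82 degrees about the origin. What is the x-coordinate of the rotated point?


x' = x*cos(theta) - y*sin(theta)
cos(82 deg) = 0.1392, sin(82 deg) = 0.9903
x' = 3.2 * 0.1392 - -6.5 * 0.9903
= 0.4454 - -6.4367
= 6.8821


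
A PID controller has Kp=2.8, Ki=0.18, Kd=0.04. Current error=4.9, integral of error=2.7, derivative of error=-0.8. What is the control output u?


u = Kp*e + Ki*int(e) + Kd*de/dt
= 2.8*4.9 + 0.18*2.7 + 0.04*(-0.8)
= 13.72 + 0.486 + -0.032
= 14.174


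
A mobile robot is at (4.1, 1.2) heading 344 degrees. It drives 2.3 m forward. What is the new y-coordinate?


y_new = y0 + d*sin(theta)
= 1.2 + 2.3*sin(344)
= 1.2 + -0.634
= 0.566


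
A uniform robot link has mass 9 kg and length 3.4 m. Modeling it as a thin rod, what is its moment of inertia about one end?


I = (1/3) * m * L^2
= (1/3) * 9 * 3.4^2
= 0.333333 * 9 * 11.56
= 34.68 kg*m^2


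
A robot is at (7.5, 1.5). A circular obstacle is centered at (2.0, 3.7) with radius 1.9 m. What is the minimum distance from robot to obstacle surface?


center_dist = sqrt((7.5-2.0)^2 + (1.5-3.7)^2)
= sqrt(30.25 + 4.84)
= 5.9237
min_dist = center_dist - radius = 5.9237 - 1.9 = 4.0237 m


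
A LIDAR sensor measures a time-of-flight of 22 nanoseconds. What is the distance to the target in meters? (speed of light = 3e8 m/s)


tof = 22 ns = 2.2e-08 s
dist = c * tof / 2
= 3e8 * 2.2e-08 / 2
= 3.3 m


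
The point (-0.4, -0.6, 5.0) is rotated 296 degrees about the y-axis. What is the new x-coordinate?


Rotation about y-axis: x' = x*cos(theta) + z*sin(theta)
= -0.4 * 0.4384 + 5.0 * -0.8988
= -4.6693


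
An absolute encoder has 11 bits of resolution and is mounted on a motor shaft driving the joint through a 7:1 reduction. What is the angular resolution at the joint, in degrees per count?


counts = 2^11 = 2048
effective counts at joint = 2048 * 7 = 14336
resolution = 360 / 14336
= 0.0251 deg/count


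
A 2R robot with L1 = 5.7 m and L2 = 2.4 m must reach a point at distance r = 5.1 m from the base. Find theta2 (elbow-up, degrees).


cos(theta2) = (r^2 - L1^2 - L2^2) / (2*L1*L2)
cos(theta2) = (26.01 - 32.49 - 5.76) / 27.36
cos(theta2) = -0.447368
theta2 = 116.575 degrees


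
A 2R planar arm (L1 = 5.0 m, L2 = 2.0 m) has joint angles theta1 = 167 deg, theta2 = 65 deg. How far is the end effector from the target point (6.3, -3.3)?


End effector via forward kinematics:
x = L1*cos(t1) + L2*cos(t1+t2) = -6.1032
y = L1*sin(t1) + L2*sin(t1+t2) = -0.4513
Distance to target:
d = sqrt((6.3 - -6.1032)^2 + (-3.3 - -0.4513)^2)
= sqrt(153.8387 + 8.1153)
= 12.7261 m


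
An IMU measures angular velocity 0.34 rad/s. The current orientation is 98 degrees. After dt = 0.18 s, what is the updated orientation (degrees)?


delta_theta = w * dt = 0.34 * 0.18 = 0.0612 rad
= 3.5065 deg
theta_new = 98 + 3.5065 = 101.5065 deg


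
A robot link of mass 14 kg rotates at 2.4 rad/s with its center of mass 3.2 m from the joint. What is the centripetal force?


F = m * omega^2 * r
= 14 * 2.4^2 * 3.2
= 14 * 5.76 * 3.2
= 258.048 N


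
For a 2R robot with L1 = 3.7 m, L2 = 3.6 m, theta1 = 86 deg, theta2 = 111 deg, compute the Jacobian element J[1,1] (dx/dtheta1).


J[1,1] = -L1*sin(t1) - L2*sin(t1+t2)
= -3.7*sin(86) - 3.6*sin(197)
= -2.6384


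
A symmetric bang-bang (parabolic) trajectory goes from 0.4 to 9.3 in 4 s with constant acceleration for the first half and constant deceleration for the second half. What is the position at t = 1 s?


Symmetric rest-to-rest: each phase covers (pf-p0)/2 in time T/2. 0.5*a*(T/2)^2 = (pf-p0)/2 => a = 4*(pf-p0)/T^2
a = 4*(9.3-0.4)/4^2 = 2.225
t = 1 is in the acceleration phase (t <= T/2).
p = p0 + 0.5*a*t^2 = 0.4 + 0.5*2.225*1^2
= 1.5125


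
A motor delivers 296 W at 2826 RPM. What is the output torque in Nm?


omega = 2826 * 2*pi/60 = 295.938 rad/s
tau = P / omega = 296 / 295.938
= 1.0002 Nm


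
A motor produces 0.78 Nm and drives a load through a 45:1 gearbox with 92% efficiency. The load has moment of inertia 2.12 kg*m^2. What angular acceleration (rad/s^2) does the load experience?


tau_out = tau_motor * N * eta
= 0.78 * 45 * 0.92 = 32.292 Nm
alpha = tau_out / I = 32.292 / 2.12
= 15.2321 rad/s^2


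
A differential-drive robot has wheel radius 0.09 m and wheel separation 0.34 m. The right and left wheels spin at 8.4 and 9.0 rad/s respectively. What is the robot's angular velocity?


vR = r*wR = 0.09*8.4 = 0.756 m/s
vL = r*wL = 0.09*9.0 = 0.81 m/s
v = (vR+vL)/2 = 0.783 m/s
omega = (vR-vL)/L = -0.1588 rad/s
angular velocity = -0.1588 rad/s


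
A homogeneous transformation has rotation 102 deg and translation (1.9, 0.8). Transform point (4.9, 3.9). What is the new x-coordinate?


x' = cos(theta)*px - sin(theta)*py + tx
= -0.2079*4.9 - 0.9781*3.9 + 1.9
= -2.9335


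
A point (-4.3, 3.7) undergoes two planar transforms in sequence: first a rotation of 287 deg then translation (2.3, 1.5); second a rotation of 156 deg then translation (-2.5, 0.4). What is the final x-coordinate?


After transform 1:
x1 = cos(287)*-4.3 - sin(287)*3.7 + 2.3 = 4.5811
y1 = sin(287)*-4.3 + cos(287)*3.7 + 1.5 = 6.6939
After transform 2:
x2 = cos(156)*4.5811 - sin(156)*6.6939 + -2.5
= -9.4077


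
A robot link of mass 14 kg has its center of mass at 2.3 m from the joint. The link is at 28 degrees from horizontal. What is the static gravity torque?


tau = m*g*L*cos(angle)
= 14 * 9.81 * 2.3 * cos(28 deg)
= 14 * 9.81 * 2.3 * 0.8829
= 278.9073 Nm


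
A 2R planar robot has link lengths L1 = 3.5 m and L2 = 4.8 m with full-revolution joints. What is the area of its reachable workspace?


r_max = L1 + L2 = 8.3 m
r_min = |L1 - L2| = 1.3 m
Area = pi*(r_max^2 - r_min^2)
= pi*(68.89 - 1.69)
= pi * 67.2
= 211.115 m^2


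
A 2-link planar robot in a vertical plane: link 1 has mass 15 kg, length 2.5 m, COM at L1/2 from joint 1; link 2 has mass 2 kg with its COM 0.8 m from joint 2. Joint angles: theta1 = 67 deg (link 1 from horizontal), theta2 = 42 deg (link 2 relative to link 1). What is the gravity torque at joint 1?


Horizontal distance from joint 1 to link-1 COM:
  x_c1 = (L1/2)*cos(t1) = 1.25 * 0.3907 = 0.4884 m
Horizontal distance from joint 1 to link-2 COM:
  x_c2 = L1*cos(t1) + Lc2*cos(t1+t2)
       = 2.5*0.3907 + 0.8*-0.3256 = 0.7164 m
tau1 = m1*g*x_c1 + m2*g*x_c2
     = 15*9.81*0.4884 + 2*9.81*0.7164
     = 71.8701 + 14.0552
     = 85.9254 Nm


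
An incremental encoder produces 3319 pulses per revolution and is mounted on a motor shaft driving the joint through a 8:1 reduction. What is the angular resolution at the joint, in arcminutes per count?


counts per rev = 3319
effective counts at joint = 3319 * 8 = 26552
resolution = 360*60 / 26552
= 0.8135 arcmin/count


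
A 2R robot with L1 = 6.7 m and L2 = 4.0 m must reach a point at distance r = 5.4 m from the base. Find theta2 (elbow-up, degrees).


cos(theta2) = (r^2 - L1^2 - L2^2) / (2*L1*L2)
cos(theta2) = (29.16 - 44.89 - 16.0) / 53.6
cos(theta2) = -0.591978
theta2 = 126.2975 degrees


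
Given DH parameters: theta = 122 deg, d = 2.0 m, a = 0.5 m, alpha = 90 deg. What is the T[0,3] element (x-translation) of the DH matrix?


T[0,3] = a * cos(theta)
= 0.5 * cos(122 deg)
= 0.5 * -0.5299
= -0.265


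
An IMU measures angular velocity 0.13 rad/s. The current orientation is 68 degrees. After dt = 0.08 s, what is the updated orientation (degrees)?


delta_theta = w * dt = 0.13 * 0.08 = 0.0104 rad
= 0.5959 deg
theta_new = 68 + 0.5959 = 68.5959 deg


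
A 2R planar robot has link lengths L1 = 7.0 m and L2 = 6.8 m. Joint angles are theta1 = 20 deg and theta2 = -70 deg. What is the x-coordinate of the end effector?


Convert angles to radians: theta1 = 0.3491, theta2 = -1.2217
x = L1*cos(theta1) + L2*cos(theta1+theta2)
x = 6.5778 + 4.371
x = 10.9488


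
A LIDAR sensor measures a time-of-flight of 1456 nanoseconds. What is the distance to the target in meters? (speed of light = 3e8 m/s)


tof = 1456 ns = 1.456e-06 s
dist = c * tof / 2
= 3e8 * 1.456e-06 / 2
= 218.4 m


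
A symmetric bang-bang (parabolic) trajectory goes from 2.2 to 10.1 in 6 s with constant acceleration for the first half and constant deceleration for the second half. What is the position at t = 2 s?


Symmetric rest-to-rest: each phase covers (pf-p0)/2 in time T/2. 0.5*a*(T/2)^2 = (pf-p0)/2 => a = 4*(pf-p0)/T^2
a = 4*(10.1-2.2)/6^2 = 0.8778
t = 2 is in the acceleration phase (t <= T/2).
p = p0 + 0.5*a*t^2 = 2.2 + 0.5*0.8778*2^2
= 3.9556


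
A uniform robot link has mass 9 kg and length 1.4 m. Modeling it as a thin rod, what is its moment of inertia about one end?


I = (1/3) * m * L^2
= (1/3) * 9 * 1.4^2
= 0.333333 * 9 * 1.96
= 5.88 kg*m^2


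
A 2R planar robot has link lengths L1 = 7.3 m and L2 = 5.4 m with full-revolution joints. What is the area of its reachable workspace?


r_max = L1 + L2 = 12.7 m
r_min = |L1 - L2| = 1.9 m
Area = pi*(r_max^2 - r_min^2)
= pi*(161.29 - 3.61)
= pi * 157.68
= 495.3663 m^2


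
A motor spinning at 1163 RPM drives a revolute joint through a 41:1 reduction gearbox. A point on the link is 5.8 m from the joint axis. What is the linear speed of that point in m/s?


omega_motor = 1163 * 2*pi/60 = 121.7891 rad/s
omega_joint = omega_motor / 41 = 2.9705 rad/s
v = omega_joint * r = 2.9705 * 5.8
= 17.2287 m/s


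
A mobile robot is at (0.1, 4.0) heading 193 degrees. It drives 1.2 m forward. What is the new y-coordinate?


y_new = y0 + d*sin(theta)
= 4.0 + 1.2*sin(193)
= 4.0 + -0.2699
= 3.7301


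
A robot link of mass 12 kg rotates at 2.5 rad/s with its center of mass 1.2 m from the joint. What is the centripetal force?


F = m * omega^2 * r
= 12 * 2.5^2 * 1.2
= 12 * 6.25 * 1.2
= 90.0 N


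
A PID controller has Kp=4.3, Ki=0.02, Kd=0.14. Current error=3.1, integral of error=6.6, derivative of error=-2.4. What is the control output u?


u = Kp*e + Ki*int(e) + Kd*de/dt
= 4.3*3.1 + 0.02*6.6 + 0.14*(-2.4)
= 13.33 + 0.132 + -0.336
= 13.126


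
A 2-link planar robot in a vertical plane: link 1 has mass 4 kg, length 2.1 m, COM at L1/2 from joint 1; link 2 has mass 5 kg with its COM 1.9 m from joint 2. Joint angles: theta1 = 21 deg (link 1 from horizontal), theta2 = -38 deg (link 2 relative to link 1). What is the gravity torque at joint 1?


Horizontal distance from joint 1 to link-1 COM:
  x_c1 = (L1/2)*cos(t1) = 1.05 * 0.9336 = 0.9803 m
Horizontal distance from joint 1 to link-2 COM:
  x_c2 = L1*cos(t1) + Lc2*cos(t1+t2)
       = 2.1*0.9336 + 1.9*0.9563 = 3.7775 m
tau1 = m1*g*x_c1 + m2*g*x_c2
     = 4*9.81*0.9803 + 5*9.81*3.7775
     = 38.4654 + 185.2863
     = 223.7517 Nm


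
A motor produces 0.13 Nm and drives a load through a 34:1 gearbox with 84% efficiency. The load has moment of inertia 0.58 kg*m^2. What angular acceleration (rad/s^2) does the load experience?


tau_out = tau_motor * N * eta
= 0.13 * 34 * 0.84 = 3.7128 Nm
alpha = tau_out / I = 3.7128 / 0.58
= 6.4014 rad/s^2


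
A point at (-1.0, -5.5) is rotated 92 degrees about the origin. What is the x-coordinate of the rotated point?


x' = x*cos(theta) - y*sin(theta)
cos(92 deg) = -0.0349, sin(92 deg) = 0.9994
x' = -1.0 * -0.0349 - -5.5 * 0.9994
= 0.0349 - -5.4966
= 5.5315


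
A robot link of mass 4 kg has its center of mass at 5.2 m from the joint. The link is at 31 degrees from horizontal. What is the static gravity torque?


tau = m*g*L*cos(angle)
= 4 * 9.81 * 5.2 * cos(31 deg)
= 4 * 9.81 * 5.2 * 0.8572
= 174.9033 Nm


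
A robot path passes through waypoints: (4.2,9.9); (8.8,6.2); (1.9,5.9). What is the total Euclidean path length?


Segment lengths:
  seg1 = sqrt((4.6)^2 + (-3.7)^2) = 5.9034
  seg2 = sqrt((-6.9)^2 + (-0.3)^2) = 6.9065
Total = 12.8099


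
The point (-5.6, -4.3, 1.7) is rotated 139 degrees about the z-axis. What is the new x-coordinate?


Rotation about z-axis: x' = x*cos(theta) - y*sin(theta)
= -5.6 * -0.7547 - -4.3 * 0.6561
= 7.0474


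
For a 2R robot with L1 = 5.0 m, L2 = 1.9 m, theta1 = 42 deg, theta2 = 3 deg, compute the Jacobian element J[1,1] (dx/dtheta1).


J[1,1] = -L1*sin(t1) - L2*sin(t1+t2)
= -5.0*sin(42) - 1.9*sin(45)
= -4.6892


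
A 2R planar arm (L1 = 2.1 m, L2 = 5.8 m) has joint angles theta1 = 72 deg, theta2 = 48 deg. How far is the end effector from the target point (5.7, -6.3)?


End effector via forward kinematics:
x = L1*cos(t1) + L2*cos(t1+t2) = -2.2511
y = L1*sin(t1) + L2*sin(t1+t2) = 7.0202
Distance to target:
d = sqrt((5.7 - -2.2511)^2 + (-6.3 - 7.0202)^2)
= sqrt(63.2194 + 177.4268)
= 15.5128 m


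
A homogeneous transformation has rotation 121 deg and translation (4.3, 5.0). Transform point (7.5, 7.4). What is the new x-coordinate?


x' = cos(theta)*px - sin(theta)*py + tx
= -0.515*7.5 - 0.8572*7.4 + 4.3
= -5.9058


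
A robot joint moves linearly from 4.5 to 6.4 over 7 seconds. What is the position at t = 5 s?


s = t/T = 5/7 = 0.7143
p(t) = p0 + (pf-p0)*s
= 4.5 + (6.4 - 4.5) * 0.7143
= 5.8571


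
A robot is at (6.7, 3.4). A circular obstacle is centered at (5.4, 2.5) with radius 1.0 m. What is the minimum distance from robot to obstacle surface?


center_dist = sqrt((6.7-5.4)^2 + (3.4-2.5)^2)
= sqrt(1.69 + 0.81)
= 1.5811
min_dist = center_dist - radius = 1.5811 - 1.0 = 0.5811 m


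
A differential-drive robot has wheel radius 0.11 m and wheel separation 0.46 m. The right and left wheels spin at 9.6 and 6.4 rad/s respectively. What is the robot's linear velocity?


vR = r*wR = 0.11*9.6 = 1.056 m/s
vL = r*wL = 0.11*6.4 = 0.704 m/s
v = (vR+vL)/2 = 0.88 m/s
omega = (vR-vL)/L = 0.7652 rad/s
linear velocity = 0.88 m/s


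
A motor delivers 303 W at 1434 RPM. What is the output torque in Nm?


omega = 1434 * 2*pi/60 = 150.1681 rad/s
tau = P / omega = 303 / 150.1681
= 2.0177 Nm


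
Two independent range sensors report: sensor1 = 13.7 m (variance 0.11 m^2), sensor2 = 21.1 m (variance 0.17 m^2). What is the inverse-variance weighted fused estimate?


w1 = (1/var1) / (1/var1 + 1/var2)
   = 9.0909 / (9.0909 + 5.8824) = 0.6071
w2 = 1 - w1 = 0.3929
fused = w1*s1 + w2*s2 = 8.3179 + 8.2893
= 16.6071 m


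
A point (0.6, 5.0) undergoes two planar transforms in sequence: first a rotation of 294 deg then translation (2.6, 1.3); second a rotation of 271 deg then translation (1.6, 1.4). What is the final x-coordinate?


After transform 1:
x1 = cos(294)*0.6 - sin(294)*5.0 + 2.6 = 7.4118
y1 = sin(294)*0.6 + cos(294)*5.0 + 1.3 = 2.7856
After transform 2:
x2 = cos(271)*7.4118 - sin(271)*2.7856 + 1.6
= 4.5145


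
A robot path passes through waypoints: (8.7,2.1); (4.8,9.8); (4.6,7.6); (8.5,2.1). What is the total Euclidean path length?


Segment lengths:
  seg1 = sqrt((-3.9)^2 + (7.7)^2) = 8.6313
  seg2 = sqrt((-0.2)^2 + (-2.2)^2) = 2.2091
  seg3 = sqrt((3.9)^2 + (-5.5)^2) = 6.7424
Total = 17.5828


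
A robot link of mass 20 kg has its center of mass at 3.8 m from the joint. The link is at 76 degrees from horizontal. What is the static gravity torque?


tau = m*g*L*cos(angle)
= 20 * 9.81 * 3.8 * cos(76 deg)
= 20 * 9.81 * 3.8 * 0.2419
= 180.3673 Nm


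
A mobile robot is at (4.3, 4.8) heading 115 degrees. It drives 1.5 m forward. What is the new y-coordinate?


y_new = y0 + d*sin(theta)
= 4.8 + 1.5*sin(115)
= 4.8 + 1.3595
= 6.1595


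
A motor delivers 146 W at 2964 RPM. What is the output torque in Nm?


omega = 2964 * 2*pi/60 = 310.3894 rad/s
tau = P / omega = 146 / 310.3894
= 0.4704 Nm


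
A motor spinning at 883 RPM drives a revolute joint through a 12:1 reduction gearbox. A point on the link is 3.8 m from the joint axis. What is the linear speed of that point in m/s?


omega_motor = 883 * 2*pi/60 = 92.4675 rad/s
omega_joint = omega_motor / 12 = 7.7056 rad/s
v = omega_joint * r = 7.7056 * 3.8
= 29.2814 m/s


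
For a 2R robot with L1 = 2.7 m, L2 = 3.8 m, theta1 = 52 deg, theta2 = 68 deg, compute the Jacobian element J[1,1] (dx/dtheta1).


J[1,1] = -L1*sin(t1) - L2*sin(t1+t2)
= -2.7*sin(52) - 3.8*sin(120)
= -5.4185


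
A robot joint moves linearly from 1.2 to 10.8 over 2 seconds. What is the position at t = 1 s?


s = t/T = 1/2 = 0.5
p(t) = p0 + (pf-p0)*s
= 1.2 + (10.8 - 1.2) * 0.5
= 6.0


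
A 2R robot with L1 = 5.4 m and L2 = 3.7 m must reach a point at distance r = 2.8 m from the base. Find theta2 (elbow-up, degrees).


cos(theta2) = (r^2 - L1^2 - L2^2) / (2*L1*L2)
cos(theta2) = (7.84 - 29.16 - 13.69) / 39.96
cos(theta2) = -0.876126
theta2 = 151.1785 degrees


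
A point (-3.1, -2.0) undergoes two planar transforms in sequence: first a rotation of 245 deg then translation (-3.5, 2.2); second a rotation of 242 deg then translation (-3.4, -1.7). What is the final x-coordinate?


After transform 1:
x1 = cos(245)*-3.1 - sin(245)*-2.0 + -3.5 = -4.0025
y1 = sin(245)*-3.1 + cos(245)*-2.0 + 2.2 = 5.8548
After transform 2:
x2 = cos(242)*-4.0025 - sin(242)*5.8548 + -3.4
= 3.6485


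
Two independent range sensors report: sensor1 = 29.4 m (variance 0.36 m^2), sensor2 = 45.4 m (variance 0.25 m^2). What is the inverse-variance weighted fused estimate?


w1 = (1/var1) / (1/var1 + 1/var2)
   = 2.7778 / (2.7778 + 4.0) = 0.4098
w2 = 1 - w1 = 0.5902
fused = w1*s1 + w2*s2 = 12.0492 + 26.7934
= 38.8426 m


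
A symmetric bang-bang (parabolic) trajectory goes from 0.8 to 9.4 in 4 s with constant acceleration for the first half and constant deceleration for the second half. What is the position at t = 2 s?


Symmetric rest-to-rest: each phase covers (pf-p0)/2 in time T/2. 0.5*a*(T/2)^2 = (pf-p0)/2 => a = 4*(pf-p0)/T^2
a = 4*(9.4-0.8)/4^2 = 2.15
t = 2 is in the acceleration phase (t <= T/2).
p = p0 + 0.5*a*t^2 = 0.8 + 0.5*2.15*2^2
= 5.1


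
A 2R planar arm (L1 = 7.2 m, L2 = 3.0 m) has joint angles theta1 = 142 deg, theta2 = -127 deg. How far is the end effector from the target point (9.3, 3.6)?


End effector via forward kinematics:
x = L1*cos(t1) + L2*cos(t1+t2) = -2.7759
y = L1*sin(t1) + L2*sin(t1+t2) = 5.2092
Distance to target:
d = sqrt((9.3 - -2.7759)^2 + (3.6 - 5.2092)^2)
= sqrt(145.8274 + 2.5896)
= 12.1826 m
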